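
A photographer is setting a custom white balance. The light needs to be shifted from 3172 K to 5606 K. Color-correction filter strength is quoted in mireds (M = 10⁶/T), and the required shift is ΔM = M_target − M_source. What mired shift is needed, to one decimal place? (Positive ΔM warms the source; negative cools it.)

-136.9 mireds

M_source = 10⁶/3172 = 315.259; M_target = 10⁶/5606 = 178.380.
ΔM = 178.380 − 315.259 = -136.878 → -136.9 mireds, a cooling shift.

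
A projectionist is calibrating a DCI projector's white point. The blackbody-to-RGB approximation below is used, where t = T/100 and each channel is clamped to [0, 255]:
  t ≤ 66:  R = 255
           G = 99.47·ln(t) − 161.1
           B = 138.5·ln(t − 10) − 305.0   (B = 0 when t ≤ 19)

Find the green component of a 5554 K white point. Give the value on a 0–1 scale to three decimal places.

t = 5554/100 = 55.54; the t ≤ 66 branch applies.
G = 99.47·ln 55.54 − 161.1 = 99.47·4.0171 − 161.1 = 238.481.
On a 0–1 scale: 238.481/255 = 0.9352 → 0.935.

0.935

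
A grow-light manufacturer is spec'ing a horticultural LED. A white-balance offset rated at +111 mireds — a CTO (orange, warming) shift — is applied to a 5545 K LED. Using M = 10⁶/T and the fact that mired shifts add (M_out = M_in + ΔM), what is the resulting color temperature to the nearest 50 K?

M_in = 10⁶/5545 = 180.34 mireds.
M_out = 180.34 + (+111) = 291.34 mireds.
T_out = 10⁶/291.34 = 3432.4 K → 3450 K.

3450 K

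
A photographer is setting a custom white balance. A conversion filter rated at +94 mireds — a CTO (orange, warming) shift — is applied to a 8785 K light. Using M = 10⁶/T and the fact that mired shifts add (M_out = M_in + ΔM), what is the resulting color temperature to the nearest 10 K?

4810 K

M_in = 10⁶/8785 = 113.83 mireds.
M_out = 113.83 + (+94) = 207.83 mireds.
T_out = 10⁶/207.83 = 4811.6 K → 4810 K.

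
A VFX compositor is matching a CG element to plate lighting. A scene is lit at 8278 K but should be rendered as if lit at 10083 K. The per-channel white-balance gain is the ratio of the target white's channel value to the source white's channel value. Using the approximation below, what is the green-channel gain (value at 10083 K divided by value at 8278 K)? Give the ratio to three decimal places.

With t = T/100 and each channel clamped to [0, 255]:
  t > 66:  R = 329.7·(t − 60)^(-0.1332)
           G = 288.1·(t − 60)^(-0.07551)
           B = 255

0.957

At 8278 K (t = 82.78):
  G = 288.1·(82.78 − 60)^(-0.07551) = 288.1·22.78^(-0.07551) = 288.1·0.78975 = 227.528.
At 10083 K (t = 100.83):
  G = 288.1·(100.83 − 60)^(-0.07551) = 288.1·40.83^(-0.07551) = 288.1·0.75571 = 217.720.
Gain = 217.720 / 227.528 = 0.9569 → 0.957.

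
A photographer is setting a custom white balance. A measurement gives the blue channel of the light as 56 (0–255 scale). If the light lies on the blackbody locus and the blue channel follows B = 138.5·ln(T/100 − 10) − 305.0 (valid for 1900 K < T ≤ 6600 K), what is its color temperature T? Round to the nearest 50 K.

2350 K

ln(t − 10) = (56 + 305.0) / 138.5 = 2.6065.
t − 10 = e^2.6065 = 13.552, so t = 23.552.
T = 100·t = 2355 K → 2350 K to the nearest 50 K.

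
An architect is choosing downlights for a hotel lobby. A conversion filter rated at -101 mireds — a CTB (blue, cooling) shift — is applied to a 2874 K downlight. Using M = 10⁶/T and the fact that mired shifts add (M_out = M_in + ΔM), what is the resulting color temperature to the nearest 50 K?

M_in = 10⁶/2874 = 347.95 mireds.
M_out = 347.95 + (-101) = 246.95 mireds.
T_out = 10⁶/246.95 = 4049.5 K → 4050 K.

4050 K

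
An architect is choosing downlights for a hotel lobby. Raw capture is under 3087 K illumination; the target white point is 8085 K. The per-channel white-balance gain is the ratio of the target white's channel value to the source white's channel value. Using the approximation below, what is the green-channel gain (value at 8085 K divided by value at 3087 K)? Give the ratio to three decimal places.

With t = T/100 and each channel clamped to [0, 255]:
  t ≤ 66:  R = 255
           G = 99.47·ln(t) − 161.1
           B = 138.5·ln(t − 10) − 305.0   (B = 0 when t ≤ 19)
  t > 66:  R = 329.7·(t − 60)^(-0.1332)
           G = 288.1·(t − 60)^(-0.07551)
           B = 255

At 3087 K (t = 30.87):
  G = 99.47·ln 30.87 − 161.1 = 99.47·3.4298 − 161.1 = 180.061.
At 8085 K (t = 80.85):
  G = 288.1·(80.85 − 60)^(-0.07551) = 288.1·20.85^(-0.07551) = 288.1·0.79505 = 229.054.
Gain = 229.054 / 180.061 = 1.2721 → 1.272.

1.272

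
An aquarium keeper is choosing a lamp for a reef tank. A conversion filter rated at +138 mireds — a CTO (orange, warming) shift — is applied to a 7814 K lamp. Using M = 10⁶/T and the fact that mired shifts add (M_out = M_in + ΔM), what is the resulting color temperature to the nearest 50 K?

3750 K

M_in = 10⁶/7814 = 127.98 mireds.
M_out = 127.98 + (+138) = 265.98 mireds.
T_out = 10⁶/265.98 = 3759.7 K → 3750 K.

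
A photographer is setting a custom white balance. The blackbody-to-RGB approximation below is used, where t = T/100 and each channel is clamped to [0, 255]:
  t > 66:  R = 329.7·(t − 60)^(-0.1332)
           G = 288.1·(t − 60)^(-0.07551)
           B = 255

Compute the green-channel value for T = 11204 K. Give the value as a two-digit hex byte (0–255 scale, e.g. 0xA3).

0xD6

t = 11204/100 = 112.04; the t > 66 branch applies.
G = 288.1·(112.04 − 60)^(-0.07551) = 288.1·52.04^(-0.07551) = 288.1·0.74199 = 213.768.
Rounded: 214; in hex, 0xD6.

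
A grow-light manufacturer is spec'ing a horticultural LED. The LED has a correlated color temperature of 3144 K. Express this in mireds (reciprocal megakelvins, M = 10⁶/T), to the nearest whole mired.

318 mireds

M = 10⁶ / 3144 = 318.066 → 318 mireds.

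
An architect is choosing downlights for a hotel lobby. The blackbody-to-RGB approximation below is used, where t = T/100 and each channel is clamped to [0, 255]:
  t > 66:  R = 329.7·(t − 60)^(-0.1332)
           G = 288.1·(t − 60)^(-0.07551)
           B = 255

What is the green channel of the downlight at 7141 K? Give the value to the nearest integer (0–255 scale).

240

t = 7141/100 = 71.41; the t > 66 branch applies.
G = 288.1·(71.41 − 60)^(-0.07551) = 288.1·11.41^(-0.07551) = 288.1·0.83208 = 239.722.
Rounded: 240.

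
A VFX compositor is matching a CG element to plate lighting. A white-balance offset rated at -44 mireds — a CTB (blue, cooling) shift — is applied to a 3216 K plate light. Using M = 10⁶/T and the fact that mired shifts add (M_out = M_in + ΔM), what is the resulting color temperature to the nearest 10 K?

3750 K

M_in = 10⁶/3216 = 310.95 mireds.
M_out = 310.95 + (-44) = 266.95 mireds.
T_out = 10⁶/266.95 = 3746.1 K → 3750 K.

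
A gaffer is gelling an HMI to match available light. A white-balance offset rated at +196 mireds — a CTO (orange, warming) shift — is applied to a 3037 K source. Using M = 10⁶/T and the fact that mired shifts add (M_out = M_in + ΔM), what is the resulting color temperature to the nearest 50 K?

1900 K

M_in = 10⁶/3037 = 329.27 mireds.
M_out = 329.27 + (+196) = 525.27 mireds.
T_out = 10⁶/525.27 = 1903.8 K → 1900 K.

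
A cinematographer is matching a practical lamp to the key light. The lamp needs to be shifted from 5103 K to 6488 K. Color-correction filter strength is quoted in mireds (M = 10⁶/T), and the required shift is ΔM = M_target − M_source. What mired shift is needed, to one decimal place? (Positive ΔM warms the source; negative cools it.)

M_source = 10⁶/5103 = 195.963; M_target = 10⁶/6488 = 154.131.
ΔM = 154.131 − 195.963 = -41.832 → -41.8 mireds, a cooling shift.

-41.8 mireds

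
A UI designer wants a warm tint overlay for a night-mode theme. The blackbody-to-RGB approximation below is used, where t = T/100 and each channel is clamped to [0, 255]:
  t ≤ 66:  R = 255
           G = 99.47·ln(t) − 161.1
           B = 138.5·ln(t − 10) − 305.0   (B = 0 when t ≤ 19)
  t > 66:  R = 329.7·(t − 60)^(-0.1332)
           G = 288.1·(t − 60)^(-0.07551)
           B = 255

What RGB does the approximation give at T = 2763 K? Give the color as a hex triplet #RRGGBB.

#FFA95C

t = 2763/100 = 27.63; the t ≤ 66 branch applies.
R = 255 by definition for t ≤ 66.
G = 99.47·ln 27.63 − 161.1 = 99.47·3.3189 − 161.1 = 169.031.
B = 138.5·ln(27.63 − 10) − 305.0 = 138.5·ln 17.63 − 305.0 = 138.5·2.8696 − 305.0 = 92.440.
Rounded: (255, 169, 92).
In hex: #FFA95C.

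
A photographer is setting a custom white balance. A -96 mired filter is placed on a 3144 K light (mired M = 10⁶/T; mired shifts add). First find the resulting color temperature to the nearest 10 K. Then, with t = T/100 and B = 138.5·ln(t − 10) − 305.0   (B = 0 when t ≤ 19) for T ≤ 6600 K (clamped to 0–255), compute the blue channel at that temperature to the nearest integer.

M_in = 10⁶/3144 = 318.07; M_out = 318.07 + (-96) = 222.07.
T_out = 10⁶/222.07 = 4503.2 K → 4500 K; t = 45.
B = 138.5·ln(45 − 10) − 305.0 = 138.5·ln 35 − 305.0 = 138.5·3.5553 − 305.0 = 187.416.
Rounded: 187.

187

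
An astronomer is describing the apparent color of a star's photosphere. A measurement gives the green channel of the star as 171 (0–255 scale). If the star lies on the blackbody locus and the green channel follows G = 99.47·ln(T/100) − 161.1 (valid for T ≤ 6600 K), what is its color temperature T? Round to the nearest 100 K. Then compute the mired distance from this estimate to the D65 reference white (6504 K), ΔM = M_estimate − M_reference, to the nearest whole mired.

ln t = (171 + 161.1) / 99.47 = 3.3387.
t = e^3.3387 = 28.182.
T = 100·t = 2818 K → 2800 K to the nearest 100 K.
M_estimate = 10⁶/2800 = 357.14; M_reference = 10⁶/6504 = 153.75.
ΔM = 357.14 − 153.75 = 203.39 → +203 mireds.

+203 mireds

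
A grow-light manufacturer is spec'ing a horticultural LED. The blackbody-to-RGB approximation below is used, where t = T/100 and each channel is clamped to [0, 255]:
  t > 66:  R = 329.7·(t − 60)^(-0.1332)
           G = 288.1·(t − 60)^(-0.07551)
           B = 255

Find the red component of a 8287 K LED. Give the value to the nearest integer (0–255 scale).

217

t = 8287/100 = 82.87; the t > 66 branch applies.
R = 329.7·(82.87 − 60)^(-0.1332) = 329.7·22.87^(-0.1332) = 329.7·0.65909 = 217.302.
Rounded: 217.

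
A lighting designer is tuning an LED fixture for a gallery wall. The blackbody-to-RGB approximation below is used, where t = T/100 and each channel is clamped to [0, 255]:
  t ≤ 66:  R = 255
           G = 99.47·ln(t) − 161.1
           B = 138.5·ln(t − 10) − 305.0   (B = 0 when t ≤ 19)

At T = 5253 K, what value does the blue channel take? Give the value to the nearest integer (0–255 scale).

t = 5253/100 = 52.53; the t ≤ 66 branch applies.
B = 138.5·ln(52.53 − 10) − 305.0 = 138.5·ln 42.53 − 305.0 = 138.5·3.7502 − 305.0 = 214.404.
Rounded: 214.

214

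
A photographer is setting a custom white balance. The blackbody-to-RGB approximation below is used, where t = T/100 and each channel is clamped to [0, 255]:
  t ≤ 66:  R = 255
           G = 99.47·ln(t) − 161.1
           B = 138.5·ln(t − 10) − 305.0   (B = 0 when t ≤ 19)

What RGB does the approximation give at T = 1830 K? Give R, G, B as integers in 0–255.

t = 1830/100 = 18.3; the t ≤ 66 branch applies.
R = 255 by definition for t ≤ 66.
G = 99.47·ln 18.3 − 161.1 = 99.47·2.9069 − 161.1 = 128.049.
t = 18.3 ≤ 19, so B = 0.
Rounded: (255, 128, 0).

R=255, G=128, B=0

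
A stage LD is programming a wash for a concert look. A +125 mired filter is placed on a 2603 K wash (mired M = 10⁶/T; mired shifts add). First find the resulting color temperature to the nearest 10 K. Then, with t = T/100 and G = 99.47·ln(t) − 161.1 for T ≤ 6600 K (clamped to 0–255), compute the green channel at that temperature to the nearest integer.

M_in = 10⁶/2603 = 384.17; M_out = 384.17 + (+125) = 509.17.
T_out = 10⁶/509.17 = 1964.0 K → 1960 K; t = 19.6.
G = 99.47·ln 19.6 − 161.1 = 99.47·2.9755 − 161.1 = 134.876.
Rounded: 135.

135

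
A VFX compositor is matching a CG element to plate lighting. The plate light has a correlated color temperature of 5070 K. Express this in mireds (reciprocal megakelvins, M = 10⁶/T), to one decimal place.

M = 10⁶ / 5070 = 197.239 → 197.2 mireds.

197.2 mireds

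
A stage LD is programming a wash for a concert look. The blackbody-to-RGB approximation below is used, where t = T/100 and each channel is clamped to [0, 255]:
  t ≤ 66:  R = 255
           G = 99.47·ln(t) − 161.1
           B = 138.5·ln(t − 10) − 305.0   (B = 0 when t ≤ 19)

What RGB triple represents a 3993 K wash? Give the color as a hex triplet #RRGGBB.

#FFCEA6

t = 3993/100 = 39.93; the t ≤ 66 branch applies.
R = 255 by definition for t ≤ 66.
G = 99.47·ln 39.93 − 161.1 = 99.47·3.6871 − 161.1 = 205.659.
B = 138.5·ln(39.93 − 10) − 305.0 = 138.5·ln 29.93 − 305.0 = 138.5·3.3989 − 305.0 = 165.742.
Rounded: (255, 206, 166).
In hex: #FFCEA6.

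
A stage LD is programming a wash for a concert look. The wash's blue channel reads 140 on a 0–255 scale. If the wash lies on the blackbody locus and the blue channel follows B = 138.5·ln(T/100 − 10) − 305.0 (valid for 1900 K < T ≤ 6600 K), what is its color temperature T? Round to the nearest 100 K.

3500 K

ln(t − 10) = (140 + 305.0) / 138.5 = 3.2130.
t − 10 = e^3.2130 = 24.853, so t = 34.853.
T = 100·t = 3485 K → 3500 K to the nearest 100 K.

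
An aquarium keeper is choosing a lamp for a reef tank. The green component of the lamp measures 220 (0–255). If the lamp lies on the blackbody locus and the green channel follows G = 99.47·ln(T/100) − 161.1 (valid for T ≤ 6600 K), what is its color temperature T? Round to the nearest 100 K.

ln t = (220 + 161.1) / 99.47 = 3.8313.
t = e^3.8313 = 46.123.
T = 100·t = 4612 K → 4600 K to the nearest 100 K.

4600 K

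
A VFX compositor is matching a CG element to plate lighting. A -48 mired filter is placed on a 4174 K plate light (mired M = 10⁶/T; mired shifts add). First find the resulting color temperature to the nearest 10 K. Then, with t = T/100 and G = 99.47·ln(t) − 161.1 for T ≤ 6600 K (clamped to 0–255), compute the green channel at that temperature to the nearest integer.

232

M_in = 10⁶/4174 = 239.58; M_out = 239.58 + (-48) = 191.58.
T_out = 10⁶/191.58 = 5219.8 K → 5220 K; t = 52.2.
G = 99.47·ln 52.2 − 161.1 = 99.47·3.9551 − 161.1 = 232.312.
Rounded: 232.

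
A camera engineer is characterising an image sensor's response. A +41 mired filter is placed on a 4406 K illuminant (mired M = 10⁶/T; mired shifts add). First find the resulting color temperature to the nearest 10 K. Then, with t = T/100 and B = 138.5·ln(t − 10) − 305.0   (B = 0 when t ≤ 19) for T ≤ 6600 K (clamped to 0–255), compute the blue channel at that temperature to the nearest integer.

153

M_in = 10⁶/4406 = 226.96; M_out = 226.96 + (+41) = 267.96.
T_out = 10⁶/267.96 = 3731.9 K → 3730 K; t = 37.3.
B = 138.5·ln(37.3 − 10) − 305.0 = 138.5·ln 27.3 − 305.0 = 138.5·3.3069 − 305.0 = 153.004.
Rounded: 153.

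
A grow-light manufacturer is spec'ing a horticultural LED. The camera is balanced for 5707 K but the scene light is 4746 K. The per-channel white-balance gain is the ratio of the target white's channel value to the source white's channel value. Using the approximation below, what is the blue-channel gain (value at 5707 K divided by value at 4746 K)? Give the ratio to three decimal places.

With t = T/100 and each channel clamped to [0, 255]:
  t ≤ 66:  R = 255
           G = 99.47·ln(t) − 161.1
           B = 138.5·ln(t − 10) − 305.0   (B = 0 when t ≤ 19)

At 4746 K (t = 47.46):
  B = 138.5·ln(47.46 − 10) − 305.0 = 138.5·ln 37.46 − 305.0 = 138.5·3.6233 − 305.0 = 196.823.
At 5707 K (t = 57.07):
  B = 138.5·ln(57.07 − 10) − 305.0 = 138.5·ln 47.07 − 305.0 = 138.5·3.8516 − 305.0 = 228.452.
Gain = 228.452 / 196.823 = 1.1607 → 1.161.

1.161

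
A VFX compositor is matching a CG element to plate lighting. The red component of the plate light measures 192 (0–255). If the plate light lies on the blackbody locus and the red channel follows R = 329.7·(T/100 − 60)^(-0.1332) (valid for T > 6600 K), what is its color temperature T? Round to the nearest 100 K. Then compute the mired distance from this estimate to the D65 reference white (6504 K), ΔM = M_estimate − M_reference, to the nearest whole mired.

-69 mireds

(t − 60)^(-0.1332) = 192/329.7 = 0.58235.
t − 60 = 0.58235^(1/-0.1332) = 0.58235^(-7.508) = 57.929, so t = 117.929.
T = 100·t = 11793 K → 11800 K to the nearest 100 K.
M_estimate = 10⁶/11800 = 84.75; M_reference = 10⁶/6504 = 153.75.
ΔM = 84.75 − 153.75 = -69.01 → -69 mireds.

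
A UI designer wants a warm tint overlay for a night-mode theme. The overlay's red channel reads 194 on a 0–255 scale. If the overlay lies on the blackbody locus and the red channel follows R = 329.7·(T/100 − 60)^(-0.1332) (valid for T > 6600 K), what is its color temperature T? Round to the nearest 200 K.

(t − 60)^(-0.1332) = 194/329.7 = 0.58841.
t − 60 = 0.58841^(1/-0.1332) = 0.58841^(-7.508) = 53.593, so t = 113.593.
T = 100·t = 11359 K → 11400 K to the nearest 200 K.

11400 K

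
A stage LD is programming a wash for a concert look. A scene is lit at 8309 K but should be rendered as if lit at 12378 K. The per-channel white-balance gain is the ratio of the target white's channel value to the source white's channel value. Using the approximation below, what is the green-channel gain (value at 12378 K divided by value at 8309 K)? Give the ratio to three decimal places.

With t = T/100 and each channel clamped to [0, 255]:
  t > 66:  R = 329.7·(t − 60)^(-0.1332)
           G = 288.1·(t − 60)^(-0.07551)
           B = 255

0.926

At 8309 K (t = 83.09):
  G = 288.1·(83.09 − 60)^(-0.07551) = 288.1·23.09^(-0.07551) = 288.1·0.78895 = 227.296.
At 12378 K (t = 123.78):
  G = 288.1·(123.78 − 60)^(-0.07551) = 288.1·63.78^(-0.07551) = 288.1·0.73068 = 210.509.
Gain = 210.509 / 227.296 = 0.9261 → 0.926.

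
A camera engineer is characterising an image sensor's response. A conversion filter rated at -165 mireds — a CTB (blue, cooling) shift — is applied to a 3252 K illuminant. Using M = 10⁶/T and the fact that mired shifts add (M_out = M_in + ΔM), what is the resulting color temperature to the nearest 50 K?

M_in = 10⁶/3252 = 307.50 mireds.
M_out = 307.50 + (-165) = 142.50 mireds.
T_out = 10⁶/142.50 = 7017.4 K → 7000 K.

7000 K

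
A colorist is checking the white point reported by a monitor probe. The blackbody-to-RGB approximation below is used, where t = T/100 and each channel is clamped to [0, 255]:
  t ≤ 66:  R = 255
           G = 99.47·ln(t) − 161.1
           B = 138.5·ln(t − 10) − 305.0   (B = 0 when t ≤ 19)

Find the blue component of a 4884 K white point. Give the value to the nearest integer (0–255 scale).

t = 4884/100 = 48.84; the t ≤ 66 branch applies.
B = 138.5·ln(48.84 − 10) − 305.0 = 138.5·ln 38.84 − 305.0 = 138.5·3.6595 − 305.0 = 201.834.
Rounded: 202.

202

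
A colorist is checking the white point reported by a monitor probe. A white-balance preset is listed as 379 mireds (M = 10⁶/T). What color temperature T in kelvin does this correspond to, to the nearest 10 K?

2640 K

T = 10⁶ / 379 = 2638.52 K → 2640 K.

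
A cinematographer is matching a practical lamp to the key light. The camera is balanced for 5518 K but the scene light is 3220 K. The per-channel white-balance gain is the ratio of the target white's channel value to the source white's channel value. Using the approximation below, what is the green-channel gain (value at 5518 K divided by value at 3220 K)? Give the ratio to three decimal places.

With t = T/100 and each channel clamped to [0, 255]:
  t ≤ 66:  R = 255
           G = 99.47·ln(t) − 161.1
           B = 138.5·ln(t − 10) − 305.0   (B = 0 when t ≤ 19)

1.291

At 3220 K (t = 32.2):
  G = 99.47·ln 32.2 − 161.1 = 99.47·3.4720 − 161.1 = 184.257.
At 5518 K (t = 55.18):
  G = 99.47·ln 55.18 − 161.1 = 99.47·4.0106 − 161.1 = 237.834.
Gain = 237.834 / 184.257 = 1.2908 → 1.291.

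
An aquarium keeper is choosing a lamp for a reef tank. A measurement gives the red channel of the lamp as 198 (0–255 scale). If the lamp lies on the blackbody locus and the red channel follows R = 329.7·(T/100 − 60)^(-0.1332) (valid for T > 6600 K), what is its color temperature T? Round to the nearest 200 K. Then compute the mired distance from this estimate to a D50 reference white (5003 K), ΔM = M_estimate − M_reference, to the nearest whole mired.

-106 mireds

(t − 60)^(-0.1332) = 198/329.7 = 0.60055.
t − 60 = 0.60055^(1/-0.1332) = 0.60055^(-7.508) = 45.980, so t = 105.980.
T = 100·t = 10598 K → 10600 K to the nearest 200 K.
M_estimate = 10⁶/10600 = 94.34; M_reference = 10⁶/5003 = 199.88.
ΔM = 94.34 − 199.88 = -105.54 → -106 mireds.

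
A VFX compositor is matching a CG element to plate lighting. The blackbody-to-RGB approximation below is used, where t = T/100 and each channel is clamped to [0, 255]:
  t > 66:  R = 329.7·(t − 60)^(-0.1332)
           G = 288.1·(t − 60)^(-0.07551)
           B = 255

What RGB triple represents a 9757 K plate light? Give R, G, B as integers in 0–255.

t = 9757/100 = 97.57; the t > 66 branch applies.
R = 329.7·(97.57 − 60)^(-0.1332) = 329.7·37.57^(-0.1332) = 329.7·0.61692 = 203.400.
G = 288.1·(97.57 − 60)^(-0.07551) = 288.1·37.57^(-0.07551) = 288.1·0.76047 = 219.092.
B = 255 by definition for t > 66.
Rounded: (203, 219, 255).

R=203, G=219, B=255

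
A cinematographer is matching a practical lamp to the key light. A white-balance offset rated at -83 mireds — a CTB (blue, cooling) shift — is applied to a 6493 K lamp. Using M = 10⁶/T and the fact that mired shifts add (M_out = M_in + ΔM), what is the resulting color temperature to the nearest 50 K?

14100 K

M_in = 10⁶/6493 = 154.01 mireds.
M_out = 154.01 + (-83) = 71.01 mireds.
T_out = 10⁶/71.01 = 14082.1 K → 14100 K.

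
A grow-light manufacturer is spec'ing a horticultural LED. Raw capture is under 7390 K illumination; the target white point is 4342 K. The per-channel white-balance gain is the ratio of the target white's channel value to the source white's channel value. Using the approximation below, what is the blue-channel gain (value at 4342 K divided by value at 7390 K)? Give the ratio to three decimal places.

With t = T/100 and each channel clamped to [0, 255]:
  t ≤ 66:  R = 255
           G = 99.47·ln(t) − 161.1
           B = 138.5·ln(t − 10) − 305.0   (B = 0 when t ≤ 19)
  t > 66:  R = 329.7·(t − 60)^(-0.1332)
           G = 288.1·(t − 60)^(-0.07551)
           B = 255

At 7390 K (t = 73.9):
  B = 255 by definition for t > 66.
At 4342 K (t = 43.42):
  B = 138.5·ln(43.42 − 10) − 305.0 = 138.5·ln 33.42 − 305.0 = 138.5·3.5092 − 305.0 = 181.018.
Gain = 181.018 / 255.000 = 0.7099 → 0.710.

0.710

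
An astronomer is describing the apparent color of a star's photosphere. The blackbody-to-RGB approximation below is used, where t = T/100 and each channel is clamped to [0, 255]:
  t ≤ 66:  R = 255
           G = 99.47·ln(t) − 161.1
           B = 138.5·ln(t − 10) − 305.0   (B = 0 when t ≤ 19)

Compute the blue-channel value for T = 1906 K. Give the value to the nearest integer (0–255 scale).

t = 1906/100 = 19.06; the t ≤ 66 branch applies.
B = 138.5·ln(19.06 − 10) − 305.0 = 138.5·ln 9.06 − 305.0 = 138.5·2.2039 − 305.0 = 0.236.
Rounded: 0.

0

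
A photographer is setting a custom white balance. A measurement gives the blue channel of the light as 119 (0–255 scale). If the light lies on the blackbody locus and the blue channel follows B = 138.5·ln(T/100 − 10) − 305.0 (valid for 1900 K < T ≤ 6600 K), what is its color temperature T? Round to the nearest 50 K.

3150 K

ln(t − 10) = (119 + 305.0) / 138.5 = 3.0614.
t − 10 = e^3.0614 = 21.357, so t = 31.357.
T = 100·t = 3136 K → 3150 K to the nearest 50 K.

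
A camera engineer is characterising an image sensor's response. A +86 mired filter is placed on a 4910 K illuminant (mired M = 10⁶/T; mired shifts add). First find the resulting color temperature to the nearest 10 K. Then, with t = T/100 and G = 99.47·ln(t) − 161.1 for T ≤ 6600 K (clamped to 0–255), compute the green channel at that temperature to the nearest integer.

M_in = 10⁶/4910 = 203.67; M_out = 203.67 + (+86) = 289.67.
T_out = 10⁶/289.67 = 3452.3 K → 3450 K; t = 34.5.
G = 99.47·ln 34.5 − 161.1 = 99.47·3.5410 − 161.1 = 191.119.
Rounded: 191.

191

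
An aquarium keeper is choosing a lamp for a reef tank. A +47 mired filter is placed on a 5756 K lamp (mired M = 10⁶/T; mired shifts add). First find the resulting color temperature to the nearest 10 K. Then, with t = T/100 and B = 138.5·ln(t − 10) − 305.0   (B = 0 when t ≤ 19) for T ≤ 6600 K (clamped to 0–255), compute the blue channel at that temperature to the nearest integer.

M_in = 10⁶/5756 = 173.73; M_out = 173.73 + (+47) = 220.73.
T_out = 10⁶/220.73 = 4530.4 K → 4530 K; t = 45.3.
B = 138.5·ln(45.3 − 10) − 305.0 = 138.5·ln 35.3 − 305.0 = 138.5·3.5639 − 305.0 = 188.598.
Rounded: 189.

189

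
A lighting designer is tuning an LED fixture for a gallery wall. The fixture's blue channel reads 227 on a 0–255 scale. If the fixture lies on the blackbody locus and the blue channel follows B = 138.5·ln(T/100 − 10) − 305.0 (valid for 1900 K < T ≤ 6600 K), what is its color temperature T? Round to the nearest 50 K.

5650 K

ln(t − 10) = (227 + 305.0) / 138.5 = 3.8412.
t − 10 = e^3.8412 = 46.579, so t = 56.579.
T = 100·t = 5658 K → 5650 K to the nearest 50 K.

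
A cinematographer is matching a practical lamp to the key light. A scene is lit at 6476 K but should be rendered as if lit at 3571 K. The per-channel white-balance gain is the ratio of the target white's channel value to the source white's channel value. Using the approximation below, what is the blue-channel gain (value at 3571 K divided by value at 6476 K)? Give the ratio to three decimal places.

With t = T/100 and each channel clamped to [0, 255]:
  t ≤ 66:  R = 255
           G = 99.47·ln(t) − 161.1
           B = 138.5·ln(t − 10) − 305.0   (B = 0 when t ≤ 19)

0.580

At 6476 K (t = 64.76):
  B = 138.5·ln(64.76 − 10) − 305.0 = 138.5·ln 54.76 − 305.0 = 138.5·4.0030 − 305.0 = 249.410.
At 3571 K (t = 35.71):
  B = 138.5·ln(35.71 − 10) − 305.0 = 138.5·ln 25.71 − 305.0 = 138.5·3.2469 − 305.0 = 144.693.
Gain = 144.693 / 249.410 = 0.5801 → 0.580.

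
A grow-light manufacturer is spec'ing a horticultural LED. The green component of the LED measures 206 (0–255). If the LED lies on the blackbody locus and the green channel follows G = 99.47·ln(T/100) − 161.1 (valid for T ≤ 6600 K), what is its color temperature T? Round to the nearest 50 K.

ln t = (206 + 161.1) / 99.47 = 3.6906.
t = e^3.6906 = 40.067.
T = 100·t = 4007 K → 4000 K to the nearest 50 K.

4000 K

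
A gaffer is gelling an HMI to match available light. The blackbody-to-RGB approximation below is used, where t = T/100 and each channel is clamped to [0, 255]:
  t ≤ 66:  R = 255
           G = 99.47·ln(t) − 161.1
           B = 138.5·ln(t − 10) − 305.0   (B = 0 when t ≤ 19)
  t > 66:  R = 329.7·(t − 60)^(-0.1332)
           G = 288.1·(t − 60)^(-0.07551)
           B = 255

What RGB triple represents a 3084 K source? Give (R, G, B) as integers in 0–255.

(255, 180, 116)

t = 3084/100 = 30.84; the t ≤ 66 branch applies.
R = 255 by definition for t ≤ 66.
G = 99.47·ln 30.84 − 161.1 = 99.47·3.4288 − 161.1 = 179.964.
B = 138.5·ln(30.84 − 10) − 305.0 = 138.5·ln 20.84 − 305.0 = 138.5·3.0369 − 305.0 = 115.607.
Rounded: (255, 180, 116).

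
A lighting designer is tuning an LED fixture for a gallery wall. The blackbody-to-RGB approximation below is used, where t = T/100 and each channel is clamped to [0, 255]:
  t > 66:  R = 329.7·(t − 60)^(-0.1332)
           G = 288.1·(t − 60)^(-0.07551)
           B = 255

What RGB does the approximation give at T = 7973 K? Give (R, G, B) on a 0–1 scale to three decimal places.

t = 7973/100 = 79.73; the t > 66 branch applies.
R = 329.7·(79.73 − 60)^(-0.1332) = 329.7·19.73^(-0.1332) = 329.7·0.67219 = 221.620.
G = 288.1·(79.73 − 60)^(-0.07551) = 288.1·19.73^(-0.07551) = 288.1·0.79837 = 230.011.
B = 255 by definition for t > 66.
Dividing each by 255: (0.8691, 0.9020, 1.0000) → (0.869, 0.902, 1.000).

(0.869, 0.902, 1.000)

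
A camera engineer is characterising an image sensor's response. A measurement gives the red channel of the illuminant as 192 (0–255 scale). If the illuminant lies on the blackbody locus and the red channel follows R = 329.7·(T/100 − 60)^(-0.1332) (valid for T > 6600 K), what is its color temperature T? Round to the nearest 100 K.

11800 K

(t − 60)^(-0.1332) = 192/329.7 = 0.58235.
t − 60 = 0.58235^(1/-0.1332) = 0.58235^(-7.508) = 57.929, so t = 117.929.
T = 100·t = 11793 K → 11800 K to the nearest 100 K.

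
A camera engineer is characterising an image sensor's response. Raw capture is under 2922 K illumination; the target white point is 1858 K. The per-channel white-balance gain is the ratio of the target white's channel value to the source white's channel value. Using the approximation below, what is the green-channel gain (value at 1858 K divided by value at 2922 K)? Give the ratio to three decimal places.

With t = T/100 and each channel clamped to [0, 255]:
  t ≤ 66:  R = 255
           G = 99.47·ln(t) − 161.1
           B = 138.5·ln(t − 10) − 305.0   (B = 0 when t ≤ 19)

0.742

At 2922 K (t = 29.22):
  G = 99.47·ln 29.22 − 161.1 = 99.47·3.3749 − 161.1 = 174.597.
At 1858 K (t = 18.58):
  G = 99.47·ln 18.58 − 161.1 = 99.47·2.9221 − 161.1 = 129.560.
Gain = 129.560 / 174.597 = 0.7421 → 0.742.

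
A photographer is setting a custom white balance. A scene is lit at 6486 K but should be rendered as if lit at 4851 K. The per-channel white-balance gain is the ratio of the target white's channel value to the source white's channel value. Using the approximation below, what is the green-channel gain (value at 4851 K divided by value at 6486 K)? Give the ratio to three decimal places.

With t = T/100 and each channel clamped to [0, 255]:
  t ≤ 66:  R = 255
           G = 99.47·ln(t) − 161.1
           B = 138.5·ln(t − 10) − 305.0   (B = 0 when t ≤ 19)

0.886

At 6486 K (t = 64.86):
  G = 99.47·ln 64.86 − 161.1 = 99.47·4.1722 − 161.1 = 253.912.
At 4851 K (t = 48.51):
  G = 99.47·ln 48.51 − 161.1 = 99.47·3.8818 − 161.1 = 225.020.
Gain = 225.020 / 253.912 = 0.8862 → 0.886.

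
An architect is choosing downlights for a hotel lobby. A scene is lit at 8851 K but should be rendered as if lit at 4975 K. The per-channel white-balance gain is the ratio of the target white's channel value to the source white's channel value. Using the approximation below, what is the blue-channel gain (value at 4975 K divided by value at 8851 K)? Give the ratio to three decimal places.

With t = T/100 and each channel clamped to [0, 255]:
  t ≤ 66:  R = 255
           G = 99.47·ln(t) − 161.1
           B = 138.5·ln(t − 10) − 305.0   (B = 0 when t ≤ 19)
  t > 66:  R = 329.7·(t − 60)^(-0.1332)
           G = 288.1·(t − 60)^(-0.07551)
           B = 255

0.804

At 8851 K (t = 88.51):
  B = 255 by definition for t > 66.
At 4975 K (t = 49.75):
  B = 138.5·ln(49.75 − 10) − 305.0 = 138.5·ln 39.75 − 305.0 = 138.5·3.6826 − 305.0 = 205.041.
Gain = 205.041 / 255.000 = 0.8041 → 0.804.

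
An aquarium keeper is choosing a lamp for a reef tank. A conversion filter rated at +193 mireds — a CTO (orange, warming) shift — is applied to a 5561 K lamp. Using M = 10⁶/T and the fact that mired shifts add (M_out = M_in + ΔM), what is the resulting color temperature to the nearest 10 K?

2680 K

M_in = 10⁶/5561 = 179.82 mireds.
M_out = 179.82 + (+193) = 372.82 mireds.
T_out = 10⁶/372.82 = 2682.2 K → 2680 K.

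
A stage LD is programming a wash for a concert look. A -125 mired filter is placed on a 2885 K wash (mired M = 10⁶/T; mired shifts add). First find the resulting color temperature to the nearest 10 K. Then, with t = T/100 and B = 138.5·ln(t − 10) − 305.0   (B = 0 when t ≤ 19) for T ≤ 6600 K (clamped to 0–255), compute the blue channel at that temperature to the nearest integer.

M_in = 10⁶/2885 = 346.62; M_out = 346.62 + (-125) = 221.62.
T_out = 10⁶/221.62 = 4512.2 K → 4510 K; t = 45.1.
B = 138.5·ln(45.1 − 10) − 305.0 = 138.5·ln 35.1 − 305.0 = 138.5·3.5582 − 305.0 = 187.811.
Rounded: 188.

188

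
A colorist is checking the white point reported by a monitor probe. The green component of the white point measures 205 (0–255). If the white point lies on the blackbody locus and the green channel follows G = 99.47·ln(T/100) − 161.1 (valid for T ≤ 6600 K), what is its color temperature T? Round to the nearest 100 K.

ln t = (205 + 161.1) / 99.47 = 3.6805.
t = e^3.6805 = 39.666.
T = 100·t = 3967 K → 4000 K to the nearest 100 K.

4000 K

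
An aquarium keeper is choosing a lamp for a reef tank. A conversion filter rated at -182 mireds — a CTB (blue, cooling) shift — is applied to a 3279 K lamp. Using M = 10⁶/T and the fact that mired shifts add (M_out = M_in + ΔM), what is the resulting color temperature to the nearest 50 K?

8150 K

M_in = 10⁶/3279 = 304.97 mireds.
M_out = 304.97 + (-182) = 122.97 mireds.
T_out = 10⁶/122.97 = 8132.0 K → 8150 K.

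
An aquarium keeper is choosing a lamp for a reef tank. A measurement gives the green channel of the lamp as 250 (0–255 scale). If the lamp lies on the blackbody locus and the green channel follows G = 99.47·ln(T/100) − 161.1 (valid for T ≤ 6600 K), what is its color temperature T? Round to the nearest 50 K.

ln t = (250 + 161.1) / 99.47 = 4.1329.
t = e^4.1329 = 62.359.
T = 100·t = 6236 K → 6250 K to the nearest 50 K.

6250 K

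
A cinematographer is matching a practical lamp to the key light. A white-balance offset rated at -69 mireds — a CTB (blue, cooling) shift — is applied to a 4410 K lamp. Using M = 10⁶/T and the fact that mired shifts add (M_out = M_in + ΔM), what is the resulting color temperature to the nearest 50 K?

6350 K

M_in = 10⁶/4410 = 226.76 mireds.
M_out = 226.76 + (-69) = 157.76 mireds.
T_out = 10⁶/157.76 = 6338.8 K → 6350 K.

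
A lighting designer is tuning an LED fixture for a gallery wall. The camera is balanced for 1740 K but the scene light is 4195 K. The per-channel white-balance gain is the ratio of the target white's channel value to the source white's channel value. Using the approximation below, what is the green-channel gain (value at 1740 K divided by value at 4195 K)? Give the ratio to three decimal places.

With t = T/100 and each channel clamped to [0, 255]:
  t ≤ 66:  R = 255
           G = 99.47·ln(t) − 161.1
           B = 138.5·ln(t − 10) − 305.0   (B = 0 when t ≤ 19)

0.584

At 4195 K (t = 41.95):
  G = 99.47·ln 41.95 − 161.1 = 99.47·3.7365 − 161.1 = 210.568.
At 1740 K (t = 17.4):
  G = 99.47·ln 17.4 − 161.1 = 99.47·2.8565 − 161.1 = 123.033.
Gain = 123.033 / 210.568 = 0.5843 → 0.584.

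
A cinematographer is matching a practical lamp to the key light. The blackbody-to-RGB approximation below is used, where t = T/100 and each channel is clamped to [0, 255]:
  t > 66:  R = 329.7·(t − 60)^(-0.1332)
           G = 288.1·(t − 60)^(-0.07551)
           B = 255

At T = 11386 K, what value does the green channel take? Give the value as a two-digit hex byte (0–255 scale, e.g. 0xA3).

t = 11386/100 = 113.86; the t > 66 branch applies.
G = 288.1·(113.86 − 60)^(-0.07551) = 288.1·53.86^(-0.07551) = 288.1·0.74007 = 213.214.
Rounded: 213; in hex, 0xD5.

0xD5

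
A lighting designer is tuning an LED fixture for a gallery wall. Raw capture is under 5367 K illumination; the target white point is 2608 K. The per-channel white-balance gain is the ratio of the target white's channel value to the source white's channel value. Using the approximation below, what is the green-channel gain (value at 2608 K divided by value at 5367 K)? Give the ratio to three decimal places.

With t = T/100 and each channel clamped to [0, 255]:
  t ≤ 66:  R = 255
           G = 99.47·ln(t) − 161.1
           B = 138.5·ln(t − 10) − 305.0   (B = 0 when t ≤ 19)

At 5367 K (t = 53.67):
  G = 99.47·ln 53.67 − 161.1 = 99.47·3.9829 − 161.1 = 235.075.
At 2608 K (t = 26.08):
  G = 99.47·ln 26.08 − 161.1 = 99.47·3.2612 − 161.1 = 163.288.
Gain = 163.288 / 235.075 = 0.6946 → 0.695.

0.695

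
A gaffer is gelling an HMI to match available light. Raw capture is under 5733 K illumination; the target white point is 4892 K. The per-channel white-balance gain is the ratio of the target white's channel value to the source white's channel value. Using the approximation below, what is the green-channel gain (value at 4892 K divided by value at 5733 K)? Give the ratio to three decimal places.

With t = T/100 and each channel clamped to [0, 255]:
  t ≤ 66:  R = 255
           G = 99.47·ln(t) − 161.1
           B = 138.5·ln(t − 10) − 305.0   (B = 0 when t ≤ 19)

At 5733 K (t = 57.33):
  G = 99.47·ln 57.33 − 161.1 = 99.47·4.0488 − 161.1 = 241.637.
At 4892 K (t = 48.92):
  G = 99.47·ln 48.92 − 161.1 = 99.47·3.8902 − 161.1 = 225.857.
Gain = 225.857 / 241.637 = 0.9347 → 0.935.

0.935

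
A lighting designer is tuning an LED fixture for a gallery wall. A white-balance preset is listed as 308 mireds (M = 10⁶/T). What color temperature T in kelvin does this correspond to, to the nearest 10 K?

T = 10⁶ / 308 = 3246.75 K → 3250 K.

3250 K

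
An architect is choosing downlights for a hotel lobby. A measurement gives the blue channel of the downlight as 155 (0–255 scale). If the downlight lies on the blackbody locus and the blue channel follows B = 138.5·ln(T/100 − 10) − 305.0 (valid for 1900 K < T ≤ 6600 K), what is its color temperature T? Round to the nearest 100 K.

ln(t − 10) = (155 + 305.0) / 138.5 = 3.3213.
t − 10 = e^3.3213 = 27.696, so t = 37.696.
T = 100·t = 3770 K → 3800 K to the nearest 100 K.

3800 K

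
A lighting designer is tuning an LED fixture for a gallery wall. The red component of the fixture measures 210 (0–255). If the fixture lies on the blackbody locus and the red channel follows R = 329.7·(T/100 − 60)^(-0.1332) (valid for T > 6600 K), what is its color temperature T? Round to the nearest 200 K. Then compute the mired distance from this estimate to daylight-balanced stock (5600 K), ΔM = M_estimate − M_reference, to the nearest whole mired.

-67 mireds

(t − 60)^(-0.1332) = 210/329.7 = 0.63694.
t − 60 = 0.63694^(1/-0.1332) = 0.63694^(-7.508) = 29.561, so t = 89.561.
T = 100·t = 8956 K → 9000 K to the nearest 200 K.
M_estimate = 10⁶/9000 = 111.11; M_reference = 10⁶/5600 = 178.57.
ΔM = 111.11 − 178.57 = -67.46 → -67 mireds.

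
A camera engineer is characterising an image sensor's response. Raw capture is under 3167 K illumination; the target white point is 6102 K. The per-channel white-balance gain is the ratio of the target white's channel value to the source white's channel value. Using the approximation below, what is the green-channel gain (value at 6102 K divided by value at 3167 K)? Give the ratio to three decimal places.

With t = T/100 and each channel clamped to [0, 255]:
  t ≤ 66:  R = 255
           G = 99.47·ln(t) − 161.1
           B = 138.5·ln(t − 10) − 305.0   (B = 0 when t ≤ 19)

At 3167 K (t = 31.67):
  G = 99.47·ln 31.67 − 161.1 = 99.47·3.4554 − 161.1 = 182.606.
At 6102 K (t = 61.02):
  G = 99.47·ln 61.02 − 161.1 = 99.47·4.1112 − 161.1 = 247.841.
Gain = 247.841 / 182.606 = 1.3572 → 1.357.

1.357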